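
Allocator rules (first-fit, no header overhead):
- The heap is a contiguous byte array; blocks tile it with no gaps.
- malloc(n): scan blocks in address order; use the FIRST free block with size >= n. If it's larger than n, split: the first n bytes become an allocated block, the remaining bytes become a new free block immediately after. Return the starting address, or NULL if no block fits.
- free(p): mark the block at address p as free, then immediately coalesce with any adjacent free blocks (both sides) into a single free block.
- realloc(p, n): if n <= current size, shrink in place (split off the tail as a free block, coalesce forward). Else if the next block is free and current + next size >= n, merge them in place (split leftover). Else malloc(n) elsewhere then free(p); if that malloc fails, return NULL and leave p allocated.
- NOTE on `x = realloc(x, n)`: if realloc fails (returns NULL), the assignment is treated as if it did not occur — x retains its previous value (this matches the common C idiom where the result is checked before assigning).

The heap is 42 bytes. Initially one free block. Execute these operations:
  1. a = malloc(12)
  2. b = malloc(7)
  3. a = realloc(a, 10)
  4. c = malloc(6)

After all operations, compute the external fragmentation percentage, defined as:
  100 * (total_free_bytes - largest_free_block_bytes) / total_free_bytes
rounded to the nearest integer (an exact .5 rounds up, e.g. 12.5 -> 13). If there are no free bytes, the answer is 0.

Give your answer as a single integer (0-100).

Op 1: a = malloc(12) -> a = 0; heap: [0-11 ALLOC][12-41 FREE]
Op 2: b = malloc(7) -> b = 12; heap: [0-11 ALLOC][12-18 ALLOC][19-41 FREE]
Op 3: a = realloc(a, 10) -> a = 0; heap: [0-9 ALLOC][10-11 FREE][12-18 ALLOC][19-41 FREE]
Op 4: c = malloc(6) -> c = 19; heap: [0-9 ALLOC][10-11 FREE][12-18 ALLOC][19-24 ALLOC][25-41 FREE]
Free blocks: [2 17] total_free=19 largest=17 -> 100*(19-17)/19 = 200/19 ≈ 10.526 -> rounds to 11

Answer: 11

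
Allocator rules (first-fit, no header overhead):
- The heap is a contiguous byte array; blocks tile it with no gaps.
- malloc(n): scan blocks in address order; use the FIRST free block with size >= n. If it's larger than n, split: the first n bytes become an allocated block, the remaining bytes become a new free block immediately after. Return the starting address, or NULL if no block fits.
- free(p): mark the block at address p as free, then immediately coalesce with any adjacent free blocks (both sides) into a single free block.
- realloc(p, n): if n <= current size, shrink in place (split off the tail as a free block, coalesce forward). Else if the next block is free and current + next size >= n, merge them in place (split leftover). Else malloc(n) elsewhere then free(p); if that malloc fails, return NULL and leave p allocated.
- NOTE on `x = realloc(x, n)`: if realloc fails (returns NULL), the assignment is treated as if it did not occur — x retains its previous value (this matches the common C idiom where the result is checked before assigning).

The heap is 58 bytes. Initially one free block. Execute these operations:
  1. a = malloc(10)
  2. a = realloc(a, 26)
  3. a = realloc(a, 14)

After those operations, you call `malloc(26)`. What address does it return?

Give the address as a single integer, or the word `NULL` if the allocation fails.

Op 1: a = malloc(10) -> a = 0; heap: [0-9 ALLOC][10-57 FREE]
Op 2: a = realloc(a, 26) -> a = 0; heap: [0-25 ALLOC][26-57 FREE]
Op 3: a = realloc(a, 14) -> a = 0; heap: [0-13 ALLOC][14-57 FREE]
malloc(26): first-fit scan over [0-13 ALLOC][14-57 FREE] -> 14

Answer: 14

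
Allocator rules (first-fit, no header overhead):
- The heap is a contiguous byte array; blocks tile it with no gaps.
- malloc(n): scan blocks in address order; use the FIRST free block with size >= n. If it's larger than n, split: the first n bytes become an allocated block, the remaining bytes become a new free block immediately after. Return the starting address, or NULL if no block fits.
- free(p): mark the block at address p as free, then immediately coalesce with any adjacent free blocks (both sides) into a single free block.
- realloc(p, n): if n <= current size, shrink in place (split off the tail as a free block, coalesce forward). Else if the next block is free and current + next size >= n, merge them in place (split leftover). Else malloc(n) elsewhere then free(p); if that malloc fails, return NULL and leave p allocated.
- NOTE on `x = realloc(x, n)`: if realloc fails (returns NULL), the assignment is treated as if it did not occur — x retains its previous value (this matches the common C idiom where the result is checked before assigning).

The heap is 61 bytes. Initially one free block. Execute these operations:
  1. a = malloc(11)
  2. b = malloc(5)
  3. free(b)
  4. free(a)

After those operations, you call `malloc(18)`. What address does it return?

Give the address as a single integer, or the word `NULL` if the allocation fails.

Op 1: a = malloc(11) -> a = 0; heap: [0-10 ALLOC][11-60 FREE]
Op 2: b = malloc(5) -> b = 11; heap: [0-10 ALLOC][11-15 ALLOC][16-60 FREE]
Op 3: free(b) -> (freed b); heap: [0-10 ALLOC][11-60 FREE]
Op 4: free(a) -> (freed a); heap: [0-60 FREE]
malloc(18): first-fit scan over [0-60 FREE] -> 0

Answer: 0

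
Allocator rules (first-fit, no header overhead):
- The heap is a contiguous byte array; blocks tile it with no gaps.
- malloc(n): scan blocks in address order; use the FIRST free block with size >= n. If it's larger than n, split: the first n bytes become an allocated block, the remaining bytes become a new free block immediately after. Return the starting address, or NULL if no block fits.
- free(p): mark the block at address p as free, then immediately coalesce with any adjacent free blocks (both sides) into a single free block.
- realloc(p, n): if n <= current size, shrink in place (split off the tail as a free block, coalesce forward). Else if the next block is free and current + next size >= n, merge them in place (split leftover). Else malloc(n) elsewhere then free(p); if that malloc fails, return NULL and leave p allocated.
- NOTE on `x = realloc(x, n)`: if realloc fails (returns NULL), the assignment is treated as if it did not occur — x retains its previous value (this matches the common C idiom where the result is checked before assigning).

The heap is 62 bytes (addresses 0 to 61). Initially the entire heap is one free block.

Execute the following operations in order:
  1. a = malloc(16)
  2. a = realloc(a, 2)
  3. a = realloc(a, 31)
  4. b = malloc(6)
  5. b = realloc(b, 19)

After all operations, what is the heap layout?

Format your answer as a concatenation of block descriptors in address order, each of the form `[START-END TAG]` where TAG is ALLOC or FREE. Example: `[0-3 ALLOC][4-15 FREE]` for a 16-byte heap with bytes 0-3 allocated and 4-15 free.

Op 1: a = malloc(16) -> a = 0; heap: [0-15 ALLOC][16-61 FREE]
Op 2: a = realloc(a, 2) -> a = 0; heap: [0-1 ALLOC][2-61 FREE]
Op 3: a = realloc(a, 31) -> a = 0; heap: [0-30 ALLOC][31-61 FREE]
Op 4: b = malloc(6) -> b = 31; heap: [0-30 ALLOC][31-36 ALLOC][37-61 FREE]
Op 5: b = realloc(b, 19) -> b = 31; heap: [0-30 ALLOC][31-49 ALLOC][50-61 FREE]

Answer: [0-30 ALLOC][31-49 ALLOC][50-61 FREE]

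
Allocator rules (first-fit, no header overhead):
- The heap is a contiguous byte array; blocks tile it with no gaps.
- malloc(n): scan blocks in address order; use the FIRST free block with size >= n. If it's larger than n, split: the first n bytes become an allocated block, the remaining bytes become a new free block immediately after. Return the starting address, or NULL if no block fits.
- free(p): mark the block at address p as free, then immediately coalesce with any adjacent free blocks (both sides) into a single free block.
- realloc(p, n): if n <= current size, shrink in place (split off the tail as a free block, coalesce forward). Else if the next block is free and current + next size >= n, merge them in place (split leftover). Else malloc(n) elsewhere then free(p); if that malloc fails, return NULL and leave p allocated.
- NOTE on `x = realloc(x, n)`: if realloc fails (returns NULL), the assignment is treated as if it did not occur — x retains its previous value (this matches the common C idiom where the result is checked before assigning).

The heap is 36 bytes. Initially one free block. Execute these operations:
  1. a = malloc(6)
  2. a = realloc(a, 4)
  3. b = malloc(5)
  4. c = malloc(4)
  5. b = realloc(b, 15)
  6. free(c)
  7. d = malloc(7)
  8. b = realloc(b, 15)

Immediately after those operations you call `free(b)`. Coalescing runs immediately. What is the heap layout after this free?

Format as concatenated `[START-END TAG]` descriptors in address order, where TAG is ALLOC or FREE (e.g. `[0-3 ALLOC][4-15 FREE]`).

Op 1: a = malloc(6) -> a = 0; heap: [0-5 ALLOC][6-35 FREE]
Op 2: a = realloc(a, 4) -> a = 0; heap: [0-3 ALLOC][4-35 FREE]
Op 3: b = malloc(5) -> b = 4; heap: [0-3 ALLOC][4-8 ALLOC][9-35 FREE]
Op 4: c = malloc(4) -> c = 9; heap: [0-3 ALLOC][4-8 ALLOC][9-12 ALLOC][13-35 FREE]
Op 5: b = realloc(b, 15) -> b = 13; heap: [0-3 ALLOC][4-8 FREE][9-12 ALLOC][13-27 ALLOC][28-35 FREE]
Op 6: free(c) -> (freed c); heap: [0-3 ALLOC][4-12 FREE][13-27 ALLOC][28-35 FREE]
Op 7: d = malloc(7) -> d = 4; heap: [0-3 ALLOC][4-10 ALLOC][11-12 FREE][13-27 ALLOC][28-35 FREE]
Op 8: b = realloc(b, 15) -> b = 13; heap: [0-3 ALLOC][4-10 ALLOC][11-12 FREE][13-27 ALLOC][28-35 FREE]
free(b): b = 13 -> block [13-27 ALLOC]; mark free, coalesce with adjacent free neighbors -> [0-3 ALLOC][4-10 ALLOC][11-35 FREE]

Answer: [0-3 ALLOC][4-10 ALLOC][11-35 FREE]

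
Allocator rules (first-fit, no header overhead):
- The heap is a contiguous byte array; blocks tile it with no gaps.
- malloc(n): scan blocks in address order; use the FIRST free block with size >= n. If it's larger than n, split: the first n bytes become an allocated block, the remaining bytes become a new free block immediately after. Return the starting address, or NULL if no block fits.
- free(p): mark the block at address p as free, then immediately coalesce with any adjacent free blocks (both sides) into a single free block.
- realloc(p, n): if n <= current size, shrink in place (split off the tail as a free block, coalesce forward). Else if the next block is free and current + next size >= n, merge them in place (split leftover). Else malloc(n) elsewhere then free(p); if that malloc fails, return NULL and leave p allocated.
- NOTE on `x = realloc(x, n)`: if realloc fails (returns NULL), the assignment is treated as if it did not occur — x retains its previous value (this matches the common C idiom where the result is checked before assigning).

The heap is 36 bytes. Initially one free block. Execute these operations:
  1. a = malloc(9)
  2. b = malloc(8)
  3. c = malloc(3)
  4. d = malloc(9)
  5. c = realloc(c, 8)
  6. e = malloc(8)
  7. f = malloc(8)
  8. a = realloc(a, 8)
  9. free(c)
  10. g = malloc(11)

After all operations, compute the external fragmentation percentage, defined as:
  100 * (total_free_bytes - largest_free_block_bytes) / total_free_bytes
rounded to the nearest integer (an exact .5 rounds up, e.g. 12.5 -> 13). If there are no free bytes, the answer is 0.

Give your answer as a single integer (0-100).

Op 1: a = malloc(9) -> a = 0; heap: [0-8 ALLOC][9-35 FREE]
Op 2: b = malloc(8) -> b = 9; heap: [0-8 ALLOC][9-16 ALLOC][17-35 FREE]
Op 3: c = malloc(3) -> c = 17; heap: [0-8 ALLOC][9-16 ALLOC][17-19 ALLOC][20-35 FREE]
Op 4: d = malloc(9) -> d = 20; heap: [0-8 ALLOC][9-16 ALLOC][17-19 ALLOC][20-28 ALLOC][29-35 FREE]
Op 5: c = realloc(c, 8) -> NULL (c unchanged); heap: [0-8 ALLOC][9-16 ALLOC][17-19 ALLOC][20-28 ALLOC][29-35 FREE]
Op 6: e = malloc(8) -> e = NULL; heap: [0-8 ALLOC][9-16 ALLOC][17-19 ALLOC][20-28 ALLOC][29-35 FREE]
Op 7: f = malloc(8) -> f = NULL; heap: [0-8 ALLOC][9-16 ALLOC][17-19 ALLOC][20-28 ALLOC][29-35 FREE]
Op 8: a = realloc(a, 8) -> a = 0; heap: [0-7 ALLOC][8-8 FREE][9-16 ALLOC][17-19 ALLOC][20-28 ALLOC][29-35 FREE]
Op 9: free(c) -> (freed c); heap: [0-7 ALLOC][8-8 FREE][9-16 ALLOC][17-19 FREE][20-28 ALLOC][29-35 FREE]
Op 10: g = malloc(11) -> g = NULL; heap: [0-7 ALLOC][8-8 FREE][9-16 ALLOC][17-19 FREE][20-28 ALLOC][29-35 FREE]
Free blocks: [1 3 7] total_free=11 largest=7 -> 100*(11-7)/11 = 400/11 ≈ 36.364 -> rounds to 36

Answer: 36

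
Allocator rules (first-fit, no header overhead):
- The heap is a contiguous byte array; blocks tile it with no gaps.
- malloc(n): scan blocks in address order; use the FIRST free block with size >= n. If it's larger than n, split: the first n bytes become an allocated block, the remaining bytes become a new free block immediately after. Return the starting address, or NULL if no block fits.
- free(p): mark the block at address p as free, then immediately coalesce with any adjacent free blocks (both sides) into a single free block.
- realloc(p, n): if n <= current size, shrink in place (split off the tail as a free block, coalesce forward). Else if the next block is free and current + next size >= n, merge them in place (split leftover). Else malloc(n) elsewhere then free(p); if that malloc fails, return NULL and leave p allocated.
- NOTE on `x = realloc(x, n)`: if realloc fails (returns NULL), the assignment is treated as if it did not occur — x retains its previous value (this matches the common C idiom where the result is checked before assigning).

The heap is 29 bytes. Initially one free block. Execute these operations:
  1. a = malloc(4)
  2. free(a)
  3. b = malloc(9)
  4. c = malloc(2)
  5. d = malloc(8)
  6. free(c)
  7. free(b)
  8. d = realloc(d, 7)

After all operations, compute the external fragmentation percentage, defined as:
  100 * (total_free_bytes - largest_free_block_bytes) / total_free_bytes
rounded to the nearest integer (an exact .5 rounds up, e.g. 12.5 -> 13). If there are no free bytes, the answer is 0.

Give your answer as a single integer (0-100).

Answer: 50

Derivation:
Op 1: a = malloc(4) -> a = 0; heap: [0-3 ALLOC][4-28 FREE]
Op 2: free(a) -> (freed a); heap: [0-28 FREE]
Op 3: b = malloc(9) -> b = 0; heap: [0-8 ALLOC][9-28 FREE]
Op 4: c = malloc(2) -> c = 9; heap: [0-8 ALLOC][9-10 ALLOC][11-28 FREE]
Op 5: d = malloc(8) -> d = 11; heap: [0-8 ALLOC][9-10 ALLOC][11-18 ALLOC][19-28 FREE]
Op 6: free(c) -> (freed c); heap: [0-8 ALLOC][9-10 FREE][11-18 ALLOC][19-28 FREE]
Op 7: free(b) -> (freed b); heap: [0-10 FREE][11-18 ALLOC][19-28 FREE]
Op 8: d = realloc(d, 7) -> d = 11; heap: [0-10 FREE][11-17 ALLOC][18-28 FREE]
Free blocks: [11 11] total_free=22 largest=11 -> 100*(22-11)/22 = 1100/22 = 50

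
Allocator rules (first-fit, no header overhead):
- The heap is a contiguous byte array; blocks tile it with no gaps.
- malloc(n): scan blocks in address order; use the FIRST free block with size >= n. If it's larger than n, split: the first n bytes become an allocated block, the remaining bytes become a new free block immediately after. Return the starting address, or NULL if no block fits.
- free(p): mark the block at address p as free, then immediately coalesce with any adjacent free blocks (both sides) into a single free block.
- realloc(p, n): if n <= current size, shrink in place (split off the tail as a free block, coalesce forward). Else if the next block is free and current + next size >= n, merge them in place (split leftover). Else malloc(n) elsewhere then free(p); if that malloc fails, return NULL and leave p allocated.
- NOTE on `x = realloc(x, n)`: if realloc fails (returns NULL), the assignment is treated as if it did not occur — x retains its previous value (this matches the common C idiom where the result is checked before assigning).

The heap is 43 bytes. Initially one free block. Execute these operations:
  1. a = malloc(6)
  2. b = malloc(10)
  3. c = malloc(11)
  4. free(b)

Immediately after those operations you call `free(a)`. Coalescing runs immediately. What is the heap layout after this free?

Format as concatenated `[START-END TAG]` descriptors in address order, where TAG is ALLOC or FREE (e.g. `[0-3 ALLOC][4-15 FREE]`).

Answer: [0-15 FREE][16-26 ALLOC][27-42 FREE]

Derivation:
Op 1: a = malloc(6) -> a = 0; heap: [0-5 ALLOC][6-42 FREE]
Op 2: b = malloc(10) -> b = 6; heap: [0-5 ALLOC][6-15 ALLOC][16-42 FREE]
Op 3: c = malloc(11) -> c = 16; heap: [0-5 ALLOC][6-15 ALLOC][16-26 ALLOC][27-42 FREE]
Op 4: free(b) -> (freed b); heap: [0-5 ALLOC][6-15 FREE][16-26 ALLOC][27-42 FREE]
free(a): a = 0 -> block [0-5 ALLOC]; mark free, coalesce with adjacent free neighbors -> [0-15 FREE][16-26 ALLOC][27-42 FREE]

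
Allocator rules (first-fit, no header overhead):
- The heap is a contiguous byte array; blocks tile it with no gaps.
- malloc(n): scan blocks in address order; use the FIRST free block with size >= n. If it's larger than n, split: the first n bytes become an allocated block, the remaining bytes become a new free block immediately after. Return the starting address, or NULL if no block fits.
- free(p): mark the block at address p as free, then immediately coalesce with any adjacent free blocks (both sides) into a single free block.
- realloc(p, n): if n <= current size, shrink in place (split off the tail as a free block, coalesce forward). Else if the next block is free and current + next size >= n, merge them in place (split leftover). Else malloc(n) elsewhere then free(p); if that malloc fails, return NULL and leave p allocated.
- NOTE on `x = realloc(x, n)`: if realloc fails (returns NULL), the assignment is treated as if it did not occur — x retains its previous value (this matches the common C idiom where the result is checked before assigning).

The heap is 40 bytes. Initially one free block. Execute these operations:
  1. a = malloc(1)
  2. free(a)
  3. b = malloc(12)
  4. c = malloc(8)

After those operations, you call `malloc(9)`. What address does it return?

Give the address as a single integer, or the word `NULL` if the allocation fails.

Op 1: a = malloc(1) -> a = 0; heap: [0-0 ALLOC][1-39 FREE]
Op 2: free(a) -> (freed a); heap: [0-39 FREE]
Op 3: b = malloc(12) -> b = 0; heap: [0-11 ALLOC][12-39 FREE]
Op 4: c = malloc(8) -> c = 12; heap: [0-11 ALLOC][12-19 ALLOC][20-39 FREE]
malloc(9): first-fit scan over [0-11 ALLOC][12-19 ALLOC][20-39 FREE] -> 20

Answer: 20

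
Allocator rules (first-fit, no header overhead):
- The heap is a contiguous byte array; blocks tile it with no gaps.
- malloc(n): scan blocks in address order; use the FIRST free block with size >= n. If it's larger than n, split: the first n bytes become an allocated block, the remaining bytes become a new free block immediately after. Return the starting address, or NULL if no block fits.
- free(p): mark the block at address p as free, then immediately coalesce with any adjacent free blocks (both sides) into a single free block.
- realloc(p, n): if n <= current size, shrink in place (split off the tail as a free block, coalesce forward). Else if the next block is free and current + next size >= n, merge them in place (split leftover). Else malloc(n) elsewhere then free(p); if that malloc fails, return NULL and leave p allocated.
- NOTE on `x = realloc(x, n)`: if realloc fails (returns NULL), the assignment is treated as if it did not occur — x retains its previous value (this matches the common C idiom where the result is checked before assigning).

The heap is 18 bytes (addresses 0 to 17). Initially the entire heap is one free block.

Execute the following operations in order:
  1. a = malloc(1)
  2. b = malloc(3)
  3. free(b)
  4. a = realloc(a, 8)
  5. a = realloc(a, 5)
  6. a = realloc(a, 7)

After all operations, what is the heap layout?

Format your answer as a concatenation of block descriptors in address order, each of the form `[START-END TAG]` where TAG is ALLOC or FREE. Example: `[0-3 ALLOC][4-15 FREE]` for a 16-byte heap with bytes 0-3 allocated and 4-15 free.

Op 1: a = malloc(1) -> a = 0; heap: [0-0 ALLOC][1-17 FREE]
Op 2: b = malloc(3) -> b = 1; heap: [0-0 ALLOC][1-3 ALLOC][4-17 FREE]
Op 3: free(b) -> (freed b); heap: [0-0 ALLOC][1-17 FREE]
Op 4: a = realloc(a, 8) -> a = 0; heap: [0-7 ALLOC][8-17 FREE]
Op 5: a = realloc(a, 5) -> a = 0; heap: [0-4 ALLOC][5-17 FREE]
Op 6: a = realloc(a, 7) -> a = 0; heap: [0-6 ALLOC][7-17 FREE]

Answer: [0-6 ALLOC][7-17 FREE]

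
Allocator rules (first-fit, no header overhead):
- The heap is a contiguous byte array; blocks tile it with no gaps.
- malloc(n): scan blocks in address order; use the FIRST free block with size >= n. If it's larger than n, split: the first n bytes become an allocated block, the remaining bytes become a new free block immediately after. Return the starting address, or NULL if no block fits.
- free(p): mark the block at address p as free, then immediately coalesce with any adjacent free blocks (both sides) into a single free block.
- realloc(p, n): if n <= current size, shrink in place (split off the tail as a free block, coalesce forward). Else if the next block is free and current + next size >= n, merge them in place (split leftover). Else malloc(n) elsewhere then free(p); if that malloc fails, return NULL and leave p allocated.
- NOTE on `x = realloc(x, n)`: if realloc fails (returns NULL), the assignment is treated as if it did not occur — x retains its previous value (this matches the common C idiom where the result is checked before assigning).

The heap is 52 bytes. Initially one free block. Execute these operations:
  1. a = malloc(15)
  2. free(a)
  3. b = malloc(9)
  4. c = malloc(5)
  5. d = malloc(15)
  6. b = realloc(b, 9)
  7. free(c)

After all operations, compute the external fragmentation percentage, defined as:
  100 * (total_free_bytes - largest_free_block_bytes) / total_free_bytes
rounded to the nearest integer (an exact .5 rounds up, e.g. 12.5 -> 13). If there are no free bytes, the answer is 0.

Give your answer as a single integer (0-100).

Answer: 18

Derivation:
Op 1: a = malloc(15) -> a = 0; heap: [0-14 ALLOC][15-51 FREE]
Op 2: free(a) -> (freed a); heap: [0-51 FREE]
Op 3: b = malloc(9) -> b = 0; heap: [0-8 ALLOC][9-51 FREE]
Op 4: c = malloc(5) -> c = 9; heap: [0-8 ALLOC][9-13 ALLOC][14-51 FREE]
Op 5: d = malloc(15) -> d = 14; heap: [0-8 ALLOC][9-13 ALLOC][14-28 ALLOC][29-51 FREE]
Op 6: b = realloc(b, 9) -> b = 0; heap: [0-8 ALLOC][9-13 ALLOC][14-28 ALLOC][29-51 FREE]
Op 7: free(c) -> (freed c); heap: [0-8 ALLOC][9-13 FREE][14-28 ALLOC][29-51 FREE]
Free blocks: [5 23] total_free=28 largest=23 -> 100*(28-23)/28 = 500/28 ≈ 17.857 -> rounds to 18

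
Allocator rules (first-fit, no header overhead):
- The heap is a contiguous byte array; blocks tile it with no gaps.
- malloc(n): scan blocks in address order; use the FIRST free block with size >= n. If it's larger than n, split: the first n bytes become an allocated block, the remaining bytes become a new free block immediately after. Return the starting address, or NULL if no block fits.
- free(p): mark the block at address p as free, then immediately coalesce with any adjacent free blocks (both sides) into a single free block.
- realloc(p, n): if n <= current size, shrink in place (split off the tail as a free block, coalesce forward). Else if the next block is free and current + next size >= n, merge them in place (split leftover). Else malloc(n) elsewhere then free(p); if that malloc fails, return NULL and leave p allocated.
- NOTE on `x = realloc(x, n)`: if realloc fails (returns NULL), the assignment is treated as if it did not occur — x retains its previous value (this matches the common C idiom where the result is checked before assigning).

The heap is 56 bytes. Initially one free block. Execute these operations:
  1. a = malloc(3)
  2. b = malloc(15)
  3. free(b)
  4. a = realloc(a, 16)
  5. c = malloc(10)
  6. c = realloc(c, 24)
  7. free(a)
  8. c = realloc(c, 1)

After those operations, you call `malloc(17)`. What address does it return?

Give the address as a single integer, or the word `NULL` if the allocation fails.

Op 1: a = malloc(3) -> a = 0; heap: [0-2 ALLOC][3-55 FREE]
Op 2: b = malloc(15) -> b = 3; heap: [0-2 ALLOC][3-17 ALLOC][18-55 FREE]
Op 3: free(b) -> (freed b); heap: [0-2 ALLOC][3-55 FREE]
Op 4: a = realloc(a, 16) -> a = 0; heap: [0-15 ALLOC][16-55 FREE]
Op 5: c = malloc(10) -> c = 16; heap: [0-15 ALLOC][16-25 ALLOC][26-55 FREE]
Op 6: c = realloc(c, 24) -> c = 16; heap: [0-15 ALLOC][16-39 ALLOC][40-55 FREE]
Op 7: free(a) -> (freed a); heap: [0-15 FREE][16-39 ALLOC][40-55 FREE]
Op 8: c = realloc(c, 1) -> c = 16; heap: [0-15 FREE][16-16 ALLOC][17-55 FREE]
malloc(17): first-fit scan over [0-15 FREE][16-16 ALLOC][17-55 FREE] -> 17

Answer: 17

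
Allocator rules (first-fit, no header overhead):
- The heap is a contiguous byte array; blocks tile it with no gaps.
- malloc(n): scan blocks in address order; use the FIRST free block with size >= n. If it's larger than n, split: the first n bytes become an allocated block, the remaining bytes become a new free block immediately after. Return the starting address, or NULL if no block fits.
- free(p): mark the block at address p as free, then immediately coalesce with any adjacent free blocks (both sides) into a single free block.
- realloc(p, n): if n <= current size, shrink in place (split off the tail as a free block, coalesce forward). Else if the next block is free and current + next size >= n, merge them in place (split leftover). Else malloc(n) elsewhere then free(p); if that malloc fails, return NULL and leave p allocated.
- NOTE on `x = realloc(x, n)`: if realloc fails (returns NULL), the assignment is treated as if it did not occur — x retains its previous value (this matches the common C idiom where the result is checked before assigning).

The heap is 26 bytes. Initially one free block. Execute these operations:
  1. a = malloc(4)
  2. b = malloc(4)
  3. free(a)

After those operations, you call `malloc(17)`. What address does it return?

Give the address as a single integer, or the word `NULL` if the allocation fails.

Op 1: a = malloc(4) -> a = 0; heap: [0-3 ALLOC][4-25 FREE]
Op 2: b = malloc(4) -> b = 4; heap: [0-3 ALLOC][4-7 ALLOC][8-25 FREE]
Op 3: free(a) -> (freed a); heap: [0-3 FREE][4-7 ALLOC][8-25 FREE]
malloc(17): first-fit scan over [0-3 FREE][4-7 ALLOC][8-25 FREE] -> 8

Answer: 8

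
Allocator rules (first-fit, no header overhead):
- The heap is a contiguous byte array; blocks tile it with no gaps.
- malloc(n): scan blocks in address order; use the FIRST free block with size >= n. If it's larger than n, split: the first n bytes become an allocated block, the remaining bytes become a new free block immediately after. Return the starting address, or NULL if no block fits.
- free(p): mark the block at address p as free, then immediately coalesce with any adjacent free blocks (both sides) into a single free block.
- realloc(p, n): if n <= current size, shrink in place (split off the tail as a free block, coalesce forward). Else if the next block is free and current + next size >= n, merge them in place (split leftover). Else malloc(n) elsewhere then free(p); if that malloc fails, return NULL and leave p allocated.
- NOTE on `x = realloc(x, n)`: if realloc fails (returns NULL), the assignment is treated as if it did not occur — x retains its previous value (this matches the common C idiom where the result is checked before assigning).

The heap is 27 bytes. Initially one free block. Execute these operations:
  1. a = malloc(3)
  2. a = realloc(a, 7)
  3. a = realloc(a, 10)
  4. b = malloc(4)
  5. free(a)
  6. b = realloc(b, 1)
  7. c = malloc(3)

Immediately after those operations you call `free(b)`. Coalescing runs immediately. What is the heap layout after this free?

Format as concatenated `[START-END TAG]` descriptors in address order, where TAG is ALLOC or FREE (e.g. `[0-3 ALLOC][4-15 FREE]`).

Answer: [0-2 ALLOC][3-26 FREE]

Derivation:
Op 1: a = malloc(3) -> a = 0; heap: [0-2 ALLOC][3-26 FREE]
Op 2: a = realloc(a, 7) -> a = 0; heap: [0-6 ALLOC][7-26 FREE]
Op 3: a = realloc(a, 10) -> a = 0; heap: [0-9 ALLOC][10-26 FREE]
Op 4: b = malloc(4) -> b = 10; heap: [0-9 ALLOC][10-13 ALLOC][14-26 FREE]
Op 5: free(a) -> (freed a); heap: [0-9 FREE][10-13 ALLOC][14-26 FREE]
Op 6: b = realloc(b, 1) -> b = 10; heap: [0-9 FREE][10-10 ALLOC][11-26 FREE]
Op 7: c = malloc(3) -> c = 0; heap: [0-2 ALLOC][3-9 FREE][10-10 ALLOC][11-26 FREE]
free(b): b = 10 -> block [10-10 ALLOC]; mark free, coalesce with adjacent free neighbors -> [0-2 ALLOC][3-26 FREE]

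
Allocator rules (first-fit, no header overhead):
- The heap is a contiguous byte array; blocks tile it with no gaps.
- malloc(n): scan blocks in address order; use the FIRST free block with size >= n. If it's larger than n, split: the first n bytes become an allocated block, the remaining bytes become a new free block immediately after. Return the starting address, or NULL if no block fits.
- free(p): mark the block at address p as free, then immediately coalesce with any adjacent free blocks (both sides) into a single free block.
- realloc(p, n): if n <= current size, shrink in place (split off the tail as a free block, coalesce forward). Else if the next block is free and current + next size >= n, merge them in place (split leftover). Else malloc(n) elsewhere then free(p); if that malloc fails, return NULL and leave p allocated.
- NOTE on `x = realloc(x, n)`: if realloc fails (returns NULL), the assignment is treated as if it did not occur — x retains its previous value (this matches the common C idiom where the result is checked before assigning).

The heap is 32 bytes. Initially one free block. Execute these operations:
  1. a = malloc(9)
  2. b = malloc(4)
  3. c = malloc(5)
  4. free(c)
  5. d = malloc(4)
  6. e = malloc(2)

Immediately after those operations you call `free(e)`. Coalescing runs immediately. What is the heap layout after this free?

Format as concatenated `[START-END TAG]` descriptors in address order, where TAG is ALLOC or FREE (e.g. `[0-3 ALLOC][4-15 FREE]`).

Op 1: a = malloc(9) -> a = 0; heap: [0-8 ALLOC][9-31 FREE]
Op 2: b = malloc(4) -> b = 9; heap: [0-8 ALLOC][9-12 ALLOC][13-31 FREE]
Op 3: c = malloc(5) -> c = 13; heap: [0-8 ALLOC][9-12 ALLOC][13-17 ALLOC][18-31 FREE]
Op 4: free(c) -> (freed c); heap: [0-8 ALLOC][9-12 ALLOC][13-31 FREE]
Op 5: d = malloc(4) -> d = 13; heap: [0-8 ALLOC][9-12 ALLOC][13-16 ALLOC][17-31 FREE]
Op 6: e = malloc(2) -> e = 17; heap: [0-8 ALLOC][9-12 ALLOC][13-16 ALLOC][17-18 ALLOC][19-31 FREE]
free(e): e = 17 -> block [17-18 ALLOC]; mark free, coalesce with adjacent free neighbors -> [0-8 ALLOC][9-12 ALLOC][13-16 ALLOC][17-31 FREE]

Answer: [0-8 ALLOC][9-12 ALLOC][13-16 ALLOC][17-31 FREE]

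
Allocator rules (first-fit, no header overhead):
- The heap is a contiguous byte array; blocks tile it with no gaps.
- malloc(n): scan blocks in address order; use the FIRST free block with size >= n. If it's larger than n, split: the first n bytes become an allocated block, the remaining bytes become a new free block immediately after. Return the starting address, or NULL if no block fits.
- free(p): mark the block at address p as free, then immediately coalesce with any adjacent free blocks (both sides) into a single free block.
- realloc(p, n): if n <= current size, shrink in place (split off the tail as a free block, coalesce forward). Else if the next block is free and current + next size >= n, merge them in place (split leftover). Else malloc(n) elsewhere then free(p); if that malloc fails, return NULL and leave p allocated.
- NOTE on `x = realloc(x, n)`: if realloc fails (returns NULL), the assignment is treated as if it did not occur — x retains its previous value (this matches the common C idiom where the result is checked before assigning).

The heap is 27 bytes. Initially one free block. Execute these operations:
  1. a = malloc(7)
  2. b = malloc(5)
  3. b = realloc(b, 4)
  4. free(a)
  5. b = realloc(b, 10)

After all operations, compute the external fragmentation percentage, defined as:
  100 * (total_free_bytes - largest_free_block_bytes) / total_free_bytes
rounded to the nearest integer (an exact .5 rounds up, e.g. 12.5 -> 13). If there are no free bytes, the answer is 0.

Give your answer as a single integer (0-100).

Op 1: a = malloc(7) -> a = 0; heap: [0-6 ALLOC][7-26 FREE]
Op 2: b = malloc(5) -> b = 7; heap: [0-6 ALLOC][7-11 ALLOC][12-26 FREE]
Op 3: b = realloc(b, 4) -> b = 7; heap: [0-6 ALLOC][7-10 ALLOC][11-26 FREE]
Op 4: free(a) -> (freed a); heap: [0-6 FREE][7-10 ALLOC][11-26 FREE]
Op 5: b = realloc(b, 10) -> b = 7; heap: [0-6 FREE][7-16 ALLOC][17-26 FREE]
Free blocks: [7 10] total_free=17 largest=10 -> 100*(17-10)/17 = 700/17 ≈ 41.176 -> rounds to 41

Answer: 41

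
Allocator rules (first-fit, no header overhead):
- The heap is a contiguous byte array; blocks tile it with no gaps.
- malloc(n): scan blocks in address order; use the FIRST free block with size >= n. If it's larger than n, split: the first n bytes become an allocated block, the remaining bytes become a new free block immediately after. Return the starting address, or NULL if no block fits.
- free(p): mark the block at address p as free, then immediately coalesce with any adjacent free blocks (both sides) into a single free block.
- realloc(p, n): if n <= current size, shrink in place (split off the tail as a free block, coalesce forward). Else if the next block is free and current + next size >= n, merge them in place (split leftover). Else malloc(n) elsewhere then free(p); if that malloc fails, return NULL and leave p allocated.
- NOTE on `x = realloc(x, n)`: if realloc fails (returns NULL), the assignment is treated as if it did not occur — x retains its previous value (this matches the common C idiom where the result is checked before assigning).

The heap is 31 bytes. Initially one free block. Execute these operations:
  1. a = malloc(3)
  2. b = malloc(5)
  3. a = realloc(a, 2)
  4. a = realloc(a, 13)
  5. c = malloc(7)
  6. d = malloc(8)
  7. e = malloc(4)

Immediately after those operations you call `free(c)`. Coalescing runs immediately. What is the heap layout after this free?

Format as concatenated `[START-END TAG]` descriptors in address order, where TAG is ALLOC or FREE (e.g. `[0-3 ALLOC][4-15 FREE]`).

Answer: [0-2 FREE][3-7 ALLOC][8-20 ALLOC][21-30 FREE]

Derivation:
Op 1: a = malloc(3) -> a = 0; heap: [0-2 ALLOC][3-30 FREE]
Op 2: b = malloc(5) -> b = 3; heap: [0-2 ALLOC][3-7 ALLOC][8-30 FREE]
Op 3: a = realloc(a, 2) -> a = 0; heap: [0-1 ALLOC][2-2 FREE][3-7 ALLOC][8-30 FREE]
Op 4: a = realloc(a, 13) -> a = 8; heap: [0-2 FREE][3-7 ALLOC][8-20 ALLOC][21-30 FREE]
Op 5: c = malloc(7) -> c = 21; heap: [0-2 FREE][3-7 ALLOC][8-20 ALLOC][21-27 ALLOC][28-30 FREE]
Op 6: d = malloc(8) -> d = NULL; heap: [0-2 FREE][3-7 ALLOC][8-20 ALLOC][21-27 ALLOC][28-30 FREE]
Op 7: e = malloc(4) -> e = NULL; heap: [0-2 FREE][3-7 ALLOC][8-20 ALLOC][21-27 ALLOC][28-30 FREE]
free(c): c = 21 -> block [21-27 ALLOC]; mark free, coalesce with adjacent free neighbors -> [0-2 FREE][3-7 ALLOC][8-20 ALLOC][21-30 FREE]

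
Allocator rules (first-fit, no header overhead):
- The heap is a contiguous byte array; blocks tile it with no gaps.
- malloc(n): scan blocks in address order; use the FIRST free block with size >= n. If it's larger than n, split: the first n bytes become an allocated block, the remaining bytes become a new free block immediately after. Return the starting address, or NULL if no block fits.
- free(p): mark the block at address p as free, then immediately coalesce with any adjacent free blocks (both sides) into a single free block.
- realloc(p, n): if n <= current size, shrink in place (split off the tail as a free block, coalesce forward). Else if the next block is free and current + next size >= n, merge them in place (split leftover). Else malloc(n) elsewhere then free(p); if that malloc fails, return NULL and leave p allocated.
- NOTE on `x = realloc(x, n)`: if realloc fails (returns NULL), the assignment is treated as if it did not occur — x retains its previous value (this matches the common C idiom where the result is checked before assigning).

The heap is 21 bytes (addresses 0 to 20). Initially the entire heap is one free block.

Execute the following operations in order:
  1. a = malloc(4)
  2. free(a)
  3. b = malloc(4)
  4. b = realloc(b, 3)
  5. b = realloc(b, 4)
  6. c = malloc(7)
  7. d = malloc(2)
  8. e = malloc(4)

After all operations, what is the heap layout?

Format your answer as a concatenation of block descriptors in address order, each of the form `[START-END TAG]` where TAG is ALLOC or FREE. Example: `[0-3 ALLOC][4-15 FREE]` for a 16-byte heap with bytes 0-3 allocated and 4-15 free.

Answer: [0-3 ALLOC][4-10 ALLOC][11-12 ALLOC][13-16 ALLOC][17-20 FREE]

Derivation:
Op 1: a = malloc(4) -> a = 0; heap: [0-3 ALLOC][4-20 FREE]
Op 2: free(a) -> (freed a); heap: [0-20 FREE]
Op 3: b = malloc(4) -> b = 0; heap: [0-3 ALLOC][4-20 FREE]
Op 4: b = realloc(b, 3) -> b = 0; heap: [0-2 ALLOC][3-20 FREE]
Op 5: b = realloc(b, 4) -> b = 0; heap: [0-3 ALLOC][4-20 FREE]
Op 6: c = malloc(7) -> c = 4; heap: [0-3 ALLOC][4-10 ALLOC][11-20 FREE]
Op 7: d = malloc(2) -> d = 11; heap: [0-3 ALLOC][4-10 ALLOC][11-12 ALLOC][13-20 FREE]
Op 8: e = malloc(4) -> e = 13; heap: [0-3 ALLOC][4-10 ALLOC][11-12 ALLOC][13-16 ALLOC][17-20 FREE]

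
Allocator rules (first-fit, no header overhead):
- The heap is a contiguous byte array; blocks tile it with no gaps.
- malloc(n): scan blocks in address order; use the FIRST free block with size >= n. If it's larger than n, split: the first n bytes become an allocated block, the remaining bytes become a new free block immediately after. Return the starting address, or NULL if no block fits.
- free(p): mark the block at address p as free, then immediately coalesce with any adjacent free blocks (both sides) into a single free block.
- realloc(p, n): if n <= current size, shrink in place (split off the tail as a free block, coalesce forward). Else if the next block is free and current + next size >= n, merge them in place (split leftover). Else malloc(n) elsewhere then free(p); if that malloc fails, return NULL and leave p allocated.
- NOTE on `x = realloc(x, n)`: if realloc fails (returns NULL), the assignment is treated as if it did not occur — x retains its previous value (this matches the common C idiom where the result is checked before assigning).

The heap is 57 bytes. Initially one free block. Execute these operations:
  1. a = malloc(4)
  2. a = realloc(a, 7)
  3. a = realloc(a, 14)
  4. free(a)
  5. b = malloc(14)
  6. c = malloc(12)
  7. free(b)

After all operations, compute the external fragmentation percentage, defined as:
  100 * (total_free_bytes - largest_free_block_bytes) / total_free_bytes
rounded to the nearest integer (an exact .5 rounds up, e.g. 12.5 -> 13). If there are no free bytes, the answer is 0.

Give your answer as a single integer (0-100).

Op 1: a = malloc(4) -> a = 0; heap: [0-3 ALLOC][4-56 FREE]
Op 2: a = realloc(a, 7) -> a = 0; heap: [0-6 ALLOC][7-56 FREE]
Op 3: a = realloc(a, 14) -> a = 0; heap: [0-13 ALLOC][14-56 FREE]
Op 4: free(a) -> (freed a); heap: [0-56 FREE]
Op 5: b = malloc(14) -> b = 0; heap: [0-13 ALLOC][14-56 FREE]
Op 6: c = malloc(12) -> c = 14; heap: [0-13 ALLOC][14-25 ALLOC][26-56 FREE]
Op 7: free(b) -> (freed b); heap: [0-13 FREE][14-25 ALLOC][26-56 FREE]
Free blocks: [14 31] total_free=45 largest=31 -> 100*(45-31)/45 = 1400/45 ≈ 31.111 -> rounds to 31

Answer: 31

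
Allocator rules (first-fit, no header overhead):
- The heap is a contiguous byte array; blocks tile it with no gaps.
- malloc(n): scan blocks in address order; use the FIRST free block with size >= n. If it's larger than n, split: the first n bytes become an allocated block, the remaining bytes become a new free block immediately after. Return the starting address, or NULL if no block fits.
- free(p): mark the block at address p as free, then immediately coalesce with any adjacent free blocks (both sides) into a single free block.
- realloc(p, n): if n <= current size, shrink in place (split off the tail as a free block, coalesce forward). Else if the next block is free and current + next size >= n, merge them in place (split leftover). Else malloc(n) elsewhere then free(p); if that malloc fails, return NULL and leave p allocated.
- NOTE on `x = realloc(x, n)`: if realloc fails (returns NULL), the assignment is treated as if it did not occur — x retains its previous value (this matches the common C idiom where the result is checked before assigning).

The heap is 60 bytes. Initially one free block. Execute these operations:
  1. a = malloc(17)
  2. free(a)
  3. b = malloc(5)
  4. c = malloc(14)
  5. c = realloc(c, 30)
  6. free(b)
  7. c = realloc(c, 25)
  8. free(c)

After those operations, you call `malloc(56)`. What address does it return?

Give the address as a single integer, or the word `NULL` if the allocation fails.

Answer: 0

Derivation:
Op 1: a = malloc(17) -> a = 0; heap: [0-16 ALLOC][17-59 FREE]
Op 2: free(a) -> (freed a); heap: [0-59 FREE]
Op 3: b = malloc(5) -> b = 0; heap: [0-4 ALLOC][5-59 FREE]
Op 4: c = malloc(14) -> c = 5; heap: [0-4 ALLOC][5-18 ALLOC][19-59 FREE]
Op 5: c = realloc(c, 30) -> c = 5; heap: [0-4 ALLOC][5-34 ALLOC][35-59 FREE]
Op 6: free(b) -> (freed b); heap: [0-4 FREE][5-34 ALLOC][35-59 FREE]
Op 7: c = realloc(c, 25) -> c = 5; heap: [0-4 FREE][5-29 ALLOC][30-59 FREE]
Op 8: free(c) -> (freed c); heap: [0-59 FREE]
malloc(56): first-fit scan over [0-59 FREE] -> 0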